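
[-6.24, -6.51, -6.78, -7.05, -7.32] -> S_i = -6.24 + -0.27*i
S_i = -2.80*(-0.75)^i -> [-2.8, 2.1, -1.58, 1.18, -0.89]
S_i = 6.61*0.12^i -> [6.61, 0.79, 0.1, 0.01, 0.0]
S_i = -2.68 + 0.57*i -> [-2.68, -2.11, -1.54, -0.97, -0.4]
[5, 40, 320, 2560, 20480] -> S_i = 5*8^i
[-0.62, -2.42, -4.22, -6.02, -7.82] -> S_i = -0.62 + -1.80*i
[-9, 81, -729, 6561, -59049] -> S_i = -9*-9^i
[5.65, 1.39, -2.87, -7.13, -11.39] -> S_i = 5.65 + -4.26*i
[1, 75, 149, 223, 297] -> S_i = 1 + 74*i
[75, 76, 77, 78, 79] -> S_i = 75 + 1*i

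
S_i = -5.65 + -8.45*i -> [-5.65, -14.1, -22.55, -31.0, -39.45]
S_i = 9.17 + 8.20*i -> [9.17, 17.37, 25.57, 33.77, 41.97]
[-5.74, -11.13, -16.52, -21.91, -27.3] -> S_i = -5.74 + -5.39*i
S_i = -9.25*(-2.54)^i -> [-9.25, 23.5, -59.68, 151.58, -385.01]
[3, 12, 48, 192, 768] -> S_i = 3*4^i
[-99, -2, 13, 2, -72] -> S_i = Random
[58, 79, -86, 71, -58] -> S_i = Random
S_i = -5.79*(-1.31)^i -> [-5.79, 7.58, -9.94, 13.02, -17.05]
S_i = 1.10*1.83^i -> [1.1, 2.01, 3.68, 6.74, 12.34]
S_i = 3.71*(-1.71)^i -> [3.71, -6.34, 10.85, -18.55, 31.72]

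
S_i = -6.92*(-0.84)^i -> [-6.92, 5.81, -4.88, 4.1, -3.45]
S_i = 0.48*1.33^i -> [0.48, 0.64, 0.85, 1.13, 1.5]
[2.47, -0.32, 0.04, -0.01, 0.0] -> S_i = 2.47*(-0.13)^i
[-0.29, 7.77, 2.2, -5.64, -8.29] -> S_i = Random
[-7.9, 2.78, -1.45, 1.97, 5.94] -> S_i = Random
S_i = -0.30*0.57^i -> [-0.3, -0.17, -0.1, -0.06, -0.03]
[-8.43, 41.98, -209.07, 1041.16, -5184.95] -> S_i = -8.43*(-4.98)^i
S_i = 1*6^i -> [1, 6, 36, 216, 1296]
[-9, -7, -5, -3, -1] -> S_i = -9 + 2*i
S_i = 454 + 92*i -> [454, 546, 638, 730, 822]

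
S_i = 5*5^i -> [5, 25, 125, 625, 3125]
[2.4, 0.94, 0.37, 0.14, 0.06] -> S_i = 2.40*0.39^i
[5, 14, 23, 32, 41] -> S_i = 5 + 9*i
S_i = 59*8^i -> [59, 472, 3776, 30208, 241664]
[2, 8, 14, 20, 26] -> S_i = 2 + 6*i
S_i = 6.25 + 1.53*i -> [6.25, 7.78, 9.31, 10.84, 12.37]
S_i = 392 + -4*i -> [392, 388, 384, 380, 376]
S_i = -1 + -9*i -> [-1, -10, -19, -28, -37]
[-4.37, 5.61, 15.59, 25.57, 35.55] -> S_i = -4.37 + 9.98*i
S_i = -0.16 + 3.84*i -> [-0.16, 3.68, 7.52, 11.36, 15.2]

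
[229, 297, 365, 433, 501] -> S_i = 229 + 68*i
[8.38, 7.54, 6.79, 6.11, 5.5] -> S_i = 8.38*0.90^i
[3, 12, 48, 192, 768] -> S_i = 3*4^i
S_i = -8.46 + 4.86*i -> [-8.46, -3.6, 1.26, 6.12, 10.98]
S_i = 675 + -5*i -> [675, 670, 665, 660, 655]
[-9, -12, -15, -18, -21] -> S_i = -9 + -3*i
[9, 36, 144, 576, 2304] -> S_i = 9*4^i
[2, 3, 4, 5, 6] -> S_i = 2 + 1*i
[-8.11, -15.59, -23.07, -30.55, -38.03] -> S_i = -8.11 + -7.48*i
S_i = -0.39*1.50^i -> [-0.39, -0.58, -0.88, -1.32, -1.97]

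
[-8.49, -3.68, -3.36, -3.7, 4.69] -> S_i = Random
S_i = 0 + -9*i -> [0, -9, -18, -27, -36]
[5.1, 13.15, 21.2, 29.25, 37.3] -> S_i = 5.10 + 8.05*i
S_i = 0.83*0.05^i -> [0.83, 0.04, 0.0, 0.0, 0.0]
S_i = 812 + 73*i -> [812, 885, 958, 1031, 1104]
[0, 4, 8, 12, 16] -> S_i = 0 + 4*i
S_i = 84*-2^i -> [84, -168, 336, -672, 1344]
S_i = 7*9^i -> [7, 63, 567, 5103, 45927]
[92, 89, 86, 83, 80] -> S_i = 92 + -3*i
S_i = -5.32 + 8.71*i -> [-5.32, 3.39, 12.1, 20.81, 29.52]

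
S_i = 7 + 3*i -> [7, 10, 13, 16, 19]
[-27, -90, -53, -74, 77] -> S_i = Random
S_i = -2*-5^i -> [-2, 10, -50, 250, -1250]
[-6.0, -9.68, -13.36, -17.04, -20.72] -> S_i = -6.00 + -3.68*i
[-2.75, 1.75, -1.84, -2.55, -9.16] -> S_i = Random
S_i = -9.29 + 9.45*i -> [-9.29, 0.16, 9.61, 19.06, 28.51]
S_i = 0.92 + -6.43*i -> [0.92, -5.51, -11.94, -18.37, -24.8]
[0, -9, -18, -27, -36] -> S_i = 0 + -9*i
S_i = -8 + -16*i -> [-8, -24, -40, -56, -72]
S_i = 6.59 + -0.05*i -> [6.59, 6.54, 6.49, 6.44, 6.39]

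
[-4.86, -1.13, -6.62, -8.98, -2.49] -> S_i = Random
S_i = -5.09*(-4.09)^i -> [-5.09, 20.82, -85.15, 348.25, -1424.33]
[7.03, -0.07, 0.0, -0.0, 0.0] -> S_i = 7.03*(-0.01)^i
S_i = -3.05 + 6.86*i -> [-3.05, 3.81, 10.67, 17.53, 24.39]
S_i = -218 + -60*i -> [-218, -278, -338, -398, -458]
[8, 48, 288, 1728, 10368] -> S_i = 8*6^i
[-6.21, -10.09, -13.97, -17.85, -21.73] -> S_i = -6.21 + -3.88*i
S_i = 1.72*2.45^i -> [1.72, 4.21, 10.32, 25.29, 61.97]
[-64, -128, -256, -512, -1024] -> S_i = -64*2^i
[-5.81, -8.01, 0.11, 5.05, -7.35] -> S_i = Random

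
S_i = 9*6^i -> [9, 54, 324, 1944, 11664]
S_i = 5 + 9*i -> [5, 14, 23, 32, 41]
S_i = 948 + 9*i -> [948, 957, 966, 975, 984]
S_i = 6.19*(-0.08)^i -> [6.19, -0.5, 0.04, -0.0, 0.0]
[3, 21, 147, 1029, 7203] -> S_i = 3*7^i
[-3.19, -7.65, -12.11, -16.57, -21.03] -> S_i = -3.19 + -4.46*i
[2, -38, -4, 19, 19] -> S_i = Random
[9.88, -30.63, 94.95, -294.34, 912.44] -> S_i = 9.88*(-3.10)^i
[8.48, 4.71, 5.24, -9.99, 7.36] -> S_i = Random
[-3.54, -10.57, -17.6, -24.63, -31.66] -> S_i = -3.54 + -7.03*i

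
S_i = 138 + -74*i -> [138, 64, -10, -84, -158]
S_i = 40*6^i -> [40, 240, 1440, 8640, 51840]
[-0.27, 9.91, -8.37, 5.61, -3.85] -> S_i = Random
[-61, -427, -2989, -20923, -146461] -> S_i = -61*7^i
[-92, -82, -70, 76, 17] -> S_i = Random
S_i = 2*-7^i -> [2, -14, 98, -686, 4802]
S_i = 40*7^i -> [40, 280, 1960, 13720, 96040]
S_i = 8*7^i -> [8, 56, 392, 2744, 19208]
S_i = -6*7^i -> [-6, -42, -294, -2058, -14406]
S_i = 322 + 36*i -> [322, 358, 394, 430, 466]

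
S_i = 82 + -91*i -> [82, -9, -100, -191, -282]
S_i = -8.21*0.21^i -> [-8.21, -1.72, -0.36, -0.08, -0.02]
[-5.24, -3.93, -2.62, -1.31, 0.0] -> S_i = -5.24 + 1.31*i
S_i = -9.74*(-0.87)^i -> [-9.74, 8.47, -7.37, 6.41, -5.58]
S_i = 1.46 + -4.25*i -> [1.46, -2.79, -7.04, -11.29, -15.54]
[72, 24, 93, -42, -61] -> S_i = Random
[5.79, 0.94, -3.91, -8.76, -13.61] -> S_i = 5.79 + -4.85*i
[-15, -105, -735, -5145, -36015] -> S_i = -15*7^i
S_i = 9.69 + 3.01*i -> [9.69, 12.7, 15.71, 18.72, 21.73]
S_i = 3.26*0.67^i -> [3.26, 2.18, 1.46, 0.98, 0.66]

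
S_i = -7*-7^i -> [-7, 49, -343, 2401, -16807]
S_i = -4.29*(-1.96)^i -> [-4.29, 8.41, -16.48, 32.3, -63.31]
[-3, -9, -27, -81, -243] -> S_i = -3*3^i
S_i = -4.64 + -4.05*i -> [-4.64, -8.69, -12.74, -16.79, -20.84]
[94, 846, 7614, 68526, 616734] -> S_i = 94*9^i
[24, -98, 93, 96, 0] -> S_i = Random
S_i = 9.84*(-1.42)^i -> [9.84, -13.97, 19.84, -28.17, 40.01]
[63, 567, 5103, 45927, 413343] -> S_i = 63*9^i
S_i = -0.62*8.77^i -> [-0.62, -5.44, -47.69, -418.21, -3667.67]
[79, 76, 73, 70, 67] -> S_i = 79 + -3*i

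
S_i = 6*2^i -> [6, 12, 24, 48, 96]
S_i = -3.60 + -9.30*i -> [-3.6, -12.9, -22.2, -31.5, -40.8]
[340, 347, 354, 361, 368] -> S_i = 340 + 7*i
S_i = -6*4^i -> [-6, -24, -96, -384, -1536]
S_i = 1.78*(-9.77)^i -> [1.78, -17.39, 169.91, -1659.98, 16218.04]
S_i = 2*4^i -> [2, 8, 32, 128, 512]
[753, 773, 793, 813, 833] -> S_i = 753 + 20*i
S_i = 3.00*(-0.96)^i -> [3.0, -2.88, 2.76, -2.65, 2.55]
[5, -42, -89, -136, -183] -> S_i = 5 + -47*i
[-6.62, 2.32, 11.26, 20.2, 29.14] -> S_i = -6.62 + 8.94*i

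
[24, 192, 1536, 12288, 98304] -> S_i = 24*8^i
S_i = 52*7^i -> [52, 364, 2548, 17836, 124852]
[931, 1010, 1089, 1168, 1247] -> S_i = 931 + 79*i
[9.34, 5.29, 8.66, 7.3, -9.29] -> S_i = Random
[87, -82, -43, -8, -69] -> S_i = Random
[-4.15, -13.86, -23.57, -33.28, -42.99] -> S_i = -4.15 + -9.71*i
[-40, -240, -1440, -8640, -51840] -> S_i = -40*6^i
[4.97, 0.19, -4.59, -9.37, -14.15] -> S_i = 4.97 + -4.78*i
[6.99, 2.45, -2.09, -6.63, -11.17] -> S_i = 6.99 + -4.54*i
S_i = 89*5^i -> [89, 445, 2225, 11125, 55625]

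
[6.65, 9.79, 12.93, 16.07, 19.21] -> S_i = 6.65 + 3.14*i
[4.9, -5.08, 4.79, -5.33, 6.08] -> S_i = Random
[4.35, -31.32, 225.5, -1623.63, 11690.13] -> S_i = 4.35*(-7.20)^i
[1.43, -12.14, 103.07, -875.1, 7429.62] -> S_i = 1.43*(-8.49)^i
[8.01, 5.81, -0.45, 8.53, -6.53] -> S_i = Random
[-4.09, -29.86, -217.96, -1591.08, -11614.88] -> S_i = -4.09*7.30^i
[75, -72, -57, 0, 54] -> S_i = Random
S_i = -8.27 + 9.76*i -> [-8.27, 1.49, 11.25, 21.01, 30.77]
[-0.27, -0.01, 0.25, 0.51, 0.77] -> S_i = -0.27 + 0.26*i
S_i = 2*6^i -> [2, 12, 72, 432, 2592]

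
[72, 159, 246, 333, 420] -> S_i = 72 + 87*i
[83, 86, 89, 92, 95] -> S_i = 83 + 3*i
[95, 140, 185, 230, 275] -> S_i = 95 + 45*i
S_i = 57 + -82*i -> [57, -25, -107, -189, -271]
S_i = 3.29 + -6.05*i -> [3.29, -2.76, -8.81, -14.86, -20.91]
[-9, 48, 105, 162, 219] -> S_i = -9 + 57*i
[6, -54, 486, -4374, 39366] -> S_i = 6*-9^i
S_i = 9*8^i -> [9, 72, 576, 4608, 36864]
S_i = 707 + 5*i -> [707, 712, 717, 722, 727]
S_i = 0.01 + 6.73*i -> [0.01, 6.74, 13.47, 20.2, 26.93]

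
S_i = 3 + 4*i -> [3, 7, 11, 15, 19]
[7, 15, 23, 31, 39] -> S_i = 7 + 8*i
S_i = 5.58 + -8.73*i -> [5.58, -3.15, -11.88, -20.61, -29.34]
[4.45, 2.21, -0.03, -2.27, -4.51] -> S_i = 4.45 + -2.24*i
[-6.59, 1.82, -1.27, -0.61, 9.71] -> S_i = Random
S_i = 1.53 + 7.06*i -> [1.53, 8.59, 15.65, 22.71, 29.77]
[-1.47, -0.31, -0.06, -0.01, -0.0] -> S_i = -1.47*0.21^i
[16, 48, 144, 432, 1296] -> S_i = 16*3^i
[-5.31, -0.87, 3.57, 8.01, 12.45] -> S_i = -5.31 + 4.44*i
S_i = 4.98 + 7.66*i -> [4.98, 12.64, 20.3, 27.96, 35.62]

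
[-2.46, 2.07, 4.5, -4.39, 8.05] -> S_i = Random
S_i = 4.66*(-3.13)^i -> [4.66, -14.59, 45.65, -142.9, 447.26]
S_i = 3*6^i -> [3, 18, 108, 648, 3888]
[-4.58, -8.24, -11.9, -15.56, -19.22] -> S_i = -4.58 + -3.66*i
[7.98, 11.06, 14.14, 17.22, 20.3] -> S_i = 7.98 + 3.08*i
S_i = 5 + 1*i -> [5, 6, 7, 8, 9]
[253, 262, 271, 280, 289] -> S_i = 253 + 9*i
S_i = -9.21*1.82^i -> [-9.21, -16.76, -30.51, -55.52, -101.05]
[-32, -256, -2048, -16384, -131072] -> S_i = -32*8^i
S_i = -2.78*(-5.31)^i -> [-2.78, 14.76, -78.39, 416.23, -2210.16]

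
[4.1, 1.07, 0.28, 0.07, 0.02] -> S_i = 4.10*0.26^i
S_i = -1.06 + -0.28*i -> [-1.06, -1.34, -1.62, -1.9, -2.18]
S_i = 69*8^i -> [69, 552, 4416, 35328, 282624]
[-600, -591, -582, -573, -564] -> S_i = -600 + 9*i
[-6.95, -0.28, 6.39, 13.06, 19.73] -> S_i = -6.95 + 6.67*i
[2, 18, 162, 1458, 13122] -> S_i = 2*9^i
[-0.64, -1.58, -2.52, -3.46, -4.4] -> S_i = -0.64 + -0.94*i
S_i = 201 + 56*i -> [201, 257, 313, 369, 425]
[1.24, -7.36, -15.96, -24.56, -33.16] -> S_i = 1.24 + -8.60*i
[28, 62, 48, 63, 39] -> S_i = Random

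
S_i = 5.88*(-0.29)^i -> [5.88, -1.71, 0.49, -0.14, 0.04]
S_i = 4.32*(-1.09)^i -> [4.32, -4.71, 5.13, -5.59, 6.1]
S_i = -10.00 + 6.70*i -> [-10.0, -3.3, 3.4, 10.1, 16.8]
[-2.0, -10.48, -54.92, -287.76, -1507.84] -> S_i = -2.00*5.24^i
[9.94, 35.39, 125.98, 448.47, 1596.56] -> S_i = 9.94*3.56^i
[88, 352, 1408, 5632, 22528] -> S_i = 88*4^i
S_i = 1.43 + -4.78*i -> [1.43, -3.35, -8.13, -12.91, -17.69]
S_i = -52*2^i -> [-52, -104, -208, -416, -832]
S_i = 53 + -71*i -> [53, -18, -89, -160, -231]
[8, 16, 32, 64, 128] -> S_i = 8*2^i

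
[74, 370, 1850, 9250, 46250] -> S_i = 74*5^i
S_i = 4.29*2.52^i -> [4.29, 10.81, 27.24, 68.65, 173.01]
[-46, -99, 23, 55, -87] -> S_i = Random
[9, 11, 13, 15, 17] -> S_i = 9 + 2*i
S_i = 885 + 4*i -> [885, 889, 893, 897, 901]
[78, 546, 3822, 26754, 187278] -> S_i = 78*7^i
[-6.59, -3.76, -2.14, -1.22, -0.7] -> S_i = -6.59*0.57^i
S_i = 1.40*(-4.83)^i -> [1.4, -6.76, 32.66, -157.75, 761.93]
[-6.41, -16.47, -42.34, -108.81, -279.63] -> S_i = -6.41*2.57^i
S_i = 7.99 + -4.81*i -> [7.99, 3.18, -1.63, -6.44, -11.25]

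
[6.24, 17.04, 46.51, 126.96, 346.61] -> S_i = 6.24*2.73^i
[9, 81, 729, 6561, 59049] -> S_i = 9*9^i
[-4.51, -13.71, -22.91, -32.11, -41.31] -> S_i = -4.51 + -9.20*i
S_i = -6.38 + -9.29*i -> [-6.38, -15.67, -24.96, -34.25, -43.54]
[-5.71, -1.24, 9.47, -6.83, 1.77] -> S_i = Random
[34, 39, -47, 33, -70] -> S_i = Random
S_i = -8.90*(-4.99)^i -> [-8.9, 44.41, -221.61, 1105.84, -5518.13]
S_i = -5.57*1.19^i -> [-5.57, -6.63, -7.89, -9.39, -11.17]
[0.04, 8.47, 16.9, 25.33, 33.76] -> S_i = 0.04 + 8.43*i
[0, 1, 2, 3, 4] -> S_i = 0 + 1*i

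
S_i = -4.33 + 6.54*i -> [-4.33, 2.21, 8.75, 15.29, 21.83]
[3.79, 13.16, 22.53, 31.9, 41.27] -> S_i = 3.79 + 9.37*i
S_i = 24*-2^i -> [24, -48, 96, -192, 384]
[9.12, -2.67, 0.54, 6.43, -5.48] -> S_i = Random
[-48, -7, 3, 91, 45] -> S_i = Random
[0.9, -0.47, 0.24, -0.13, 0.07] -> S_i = 0.90*(-0.52)^i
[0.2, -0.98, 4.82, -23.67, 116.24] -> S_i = 0.20*(-4.91)^i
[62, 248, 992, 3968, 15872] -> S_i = 62*4^i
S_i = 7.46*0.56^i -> [7.46, 4.18, 2.34, 1.31, 0.73]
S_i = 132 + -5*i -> [132, 127, 122, 117, 112]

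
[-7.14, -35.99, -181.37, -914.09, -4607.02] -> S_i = -7.14*5.04^i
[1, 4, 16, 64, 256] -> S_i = 1*4^i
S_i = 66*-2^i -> [66, -132, 264, -528, 1056]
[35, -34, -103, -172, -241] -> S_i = 35 + -69*i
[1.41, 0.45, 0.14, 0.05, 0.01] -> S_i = 1.41*0.32^i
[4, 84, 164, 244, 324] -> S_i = 4 + 80*i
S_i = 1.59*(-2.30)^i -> [1.59, -3.66, 8.41, -19.35, 44.49]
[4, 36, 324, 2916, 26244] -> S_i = 4*9^i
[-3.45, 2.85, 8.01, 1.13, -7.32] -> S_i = Random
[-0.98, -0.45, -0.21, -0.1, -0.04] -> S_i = -0.98*0.46^i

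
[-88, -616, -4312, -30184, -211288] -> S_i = -88*7^i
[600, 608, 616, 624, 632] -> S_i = 600 + 8*i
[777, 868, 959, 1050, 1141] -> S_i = 777 + 91*i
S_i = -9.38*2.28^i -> [-9.38, -21.39, -48.76, -111.18, -253.48]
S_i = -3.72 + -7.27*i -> [-3.72, -10.99, -18.26, -25.53, -32.8]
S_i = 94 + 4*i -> [94, 98, 102, 106, 110]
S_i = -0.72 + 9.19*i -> [-0.72, 8.47, 17.66, 26.85, 36.04]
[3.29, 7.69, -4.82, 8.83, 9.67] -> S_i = Random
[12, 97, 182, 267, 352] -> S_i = 12 + 85*i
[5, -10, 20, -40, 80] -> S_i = 5*-2^i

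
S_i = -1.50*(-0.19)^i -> [-1.5, 0.29, -0.05, 0.01, -0.0]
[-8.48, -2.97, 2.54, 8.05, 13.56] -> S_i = -8.48 + 5.51*i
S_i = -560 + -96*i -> [-560, -656, -752, -848, -944]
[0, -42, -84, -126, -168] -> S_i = 0 + -42*i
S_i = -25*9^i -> [-25, -225, -2025, -18225, -164025]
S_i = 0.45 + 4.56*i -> [0.45, 5.01, 9.57, 14.13, 18.69]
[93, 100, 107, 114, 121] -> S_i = 93 + 7*i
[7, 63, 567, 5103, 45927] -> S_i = 7*9^i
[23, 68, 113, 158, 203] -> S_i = 23 + 45*i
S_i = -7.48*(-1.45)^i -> [-7.48, 10.85, -15.73, 22.8, -33.07]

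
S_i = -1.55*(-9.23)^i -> [-1.55, 14.31, -132.05, 1218.81, -11249.64]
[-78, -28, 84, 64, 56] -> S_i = Random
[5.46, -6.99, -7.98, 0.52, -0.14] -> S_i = Random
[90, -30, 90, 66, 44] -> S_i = Random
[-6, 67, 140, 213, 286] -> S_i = -6 + 73*i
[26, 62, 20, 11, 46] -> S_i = Random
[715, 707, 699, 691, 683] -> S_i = 715 + -8*i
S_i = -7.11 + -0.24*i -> [-7.11, -7.35, -7.59, -7.83, -8.07]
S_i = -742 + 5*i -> [-742, -737, -732, -727, -722]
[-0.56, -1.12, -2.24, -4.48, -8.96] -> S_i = -0.56*2.00^i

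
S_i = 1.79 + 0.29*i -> [1.79, 2.08, 2.37, 2.66, 2.95]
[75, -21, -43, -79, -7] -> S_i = Random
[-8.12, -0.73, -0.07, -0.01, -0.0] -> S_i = -8.12*0.09^i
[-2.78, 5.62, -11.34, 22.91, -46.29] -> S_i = -2.78*(-2.02)^i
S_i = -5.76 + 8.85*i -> [-5.76, 3.09, 11.94, 20.79, 29.64]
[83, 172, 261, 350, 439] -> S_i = 83 + 89*i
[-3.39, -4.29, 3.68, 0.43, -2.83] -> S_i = Random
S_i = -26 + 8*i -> [-26, -18, -10, -2, 6]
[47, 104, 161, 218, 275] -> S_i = 47 + 57*i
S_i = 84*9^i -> [84, 756, 6804, 61236, 551124]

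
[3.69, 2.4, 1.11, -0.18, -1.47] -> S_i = 3.69 + -1.29*i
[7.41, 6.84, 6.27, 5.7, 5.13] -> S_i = 7.41 + -0.57*i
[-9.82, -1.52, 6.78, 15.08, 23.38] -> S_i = -9.82 + 8.30*i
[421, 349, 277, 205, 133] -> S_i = 421 + -72*i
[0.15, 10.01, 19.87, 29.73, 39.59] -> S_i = 0.15 + 9.86*i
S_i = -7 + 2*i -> [-7, -5, -3, -1, 1]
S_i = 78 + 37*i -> [78, 115, 152, 189, 226]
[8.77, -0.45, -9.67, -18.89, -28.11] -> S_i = 8.77 + -9.22*i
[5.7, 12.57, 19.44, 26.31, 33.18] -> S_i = 5.70 + 6.87*i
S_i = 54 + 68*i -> [54, 122, 190, 258, 326]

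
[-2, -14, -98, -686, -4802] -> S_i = -2*7^i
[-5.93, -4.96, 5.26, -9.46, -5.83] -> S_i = Random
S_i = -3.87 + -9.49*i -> [-3.87, -13.36, -22.85, -32.34, -41.83]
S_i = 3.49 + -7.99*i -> [3.49, -4.5, -12.49, -20.48, -28.47]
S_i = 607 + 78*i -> [607, 685, 763, 841, 919]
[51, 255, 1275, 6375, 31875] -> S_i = 51*5^i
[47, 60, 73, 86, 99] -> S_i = 47 + 13*i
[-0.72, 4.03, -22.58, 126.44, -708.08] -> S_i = -0.72*(-5.60)^i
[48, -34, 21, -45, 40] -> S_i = Random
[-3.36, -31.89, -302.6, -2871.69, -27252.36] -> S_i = -3.36*9.49^i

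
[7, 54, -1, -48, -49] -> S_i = Random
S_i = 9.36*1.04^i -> [9.36, 9.73, 10.12, 10.53, 10.95]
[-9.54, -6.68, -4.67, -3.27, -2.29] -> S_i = -9.54*0.70^i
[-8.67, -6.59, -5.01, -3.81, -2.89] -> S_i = -8.67*0.76^i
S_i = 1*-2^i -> [1, -2, 4, -8, 16]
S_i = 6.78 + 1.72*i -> [6.78, 8.5, 10.22, 11.94, 13.66]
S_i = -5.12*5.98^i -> [-5.12, -30.62, -183.09, -1094.9, -6547.49]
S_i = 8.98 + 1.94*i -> [8.98, 10.92, 12.86, 14.8, 16.74]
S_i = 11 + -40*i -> [11, -29, -69, -109, -149]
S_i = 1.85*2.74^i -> [1.85, 5.07, 13.89, 38.06, 104.27]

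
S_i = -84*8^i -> [-84, -672, -5376, -43008, -344064]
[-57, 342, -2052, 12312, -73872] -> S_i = -57*-6^i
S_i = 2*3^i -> [2, 6, 18, 54, 162]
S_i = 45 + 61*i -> [45, 106, 167, 228, 289]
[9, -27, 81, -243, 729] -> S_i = 9*-3^i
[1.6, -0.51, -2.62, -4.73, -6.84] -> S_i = 1.60 + -2.11*i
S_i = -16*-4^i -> [-16, 64, -256, 1024, -4096]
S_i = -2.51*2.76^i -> [-2.51, -6.93, -19.12, -52.77, -145.65]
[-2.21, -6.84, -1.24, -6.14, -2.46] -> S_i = Random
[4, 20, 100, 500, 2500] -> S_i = 4*5^i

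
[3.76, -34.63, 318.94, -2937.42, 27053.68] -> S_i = 3.76*(-9.21)^i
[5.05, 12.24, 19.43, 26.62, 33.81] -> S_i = 5.05 + 7.19*i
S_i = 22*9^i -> [22, 198, 1782, 16038, 144342]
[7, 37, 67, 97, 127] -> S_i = 7 + 30*i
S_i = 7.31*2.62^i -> [7.31, 19.15, 50.18, 131.47, 344.45]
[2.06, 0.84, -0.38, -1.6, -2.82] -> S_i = 2.06 + -1.22*i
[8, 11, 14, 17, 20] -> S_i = 8 + 3*i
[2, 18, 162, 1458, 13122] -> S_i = 2*9^i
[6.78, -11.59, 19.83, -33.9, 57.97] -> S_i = 6.78*(-1.71)^i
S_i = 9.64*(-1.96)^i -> [9.64, -18.89, 37.03, -72.58, 142.27]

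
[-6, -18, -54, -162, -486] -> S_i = -6*3^i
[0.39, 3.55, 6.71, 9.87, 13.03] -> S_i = 0.39 + 3.16*i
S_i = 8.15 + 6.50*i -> [8.15, 14.65, 21.15, 27.65, 34.15]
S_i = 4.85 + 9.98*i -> [4.85, 14.83, 24.81, 34.79, 44.77]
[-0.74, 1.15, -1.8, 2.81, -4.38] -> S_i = -0.74*(-1.56)^i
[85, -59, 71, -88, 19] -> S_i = Random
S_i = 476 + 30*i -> [476, 506, 536, 566, 596]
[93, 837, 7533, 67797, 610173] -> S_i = 93*9^i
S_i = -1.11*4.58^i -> [-1.11, -5.08, -23.28, -106.64, -488.41]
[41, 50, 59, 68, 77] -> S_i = 41 + 9*i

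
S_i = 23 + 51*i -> [23, 74, 125, 176, 227]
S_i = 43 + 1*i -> [43, 44, 45, 46, 47]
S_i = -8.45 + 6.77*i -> [-8.45, -1.68, 5.09, 11.86, 18.63]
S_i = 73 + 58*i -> [73, 131, 189, 247, 305]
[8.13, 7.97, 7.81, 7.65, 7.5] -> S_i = 8.13*0.98^i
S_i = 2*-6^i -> [2, -12, 72, -432, 2592]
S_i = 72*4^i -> [72, 288, 1152, 4608, 18432]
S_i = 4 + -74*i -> [4, -70, -144, -218, -292]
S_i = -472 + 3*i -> [-472, -469, -466, -463, -460]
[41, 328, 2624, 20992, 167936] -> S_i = 41*8^i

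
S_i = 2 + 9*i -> [2, 11, 20, 29, 38]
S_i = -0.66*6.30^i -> [-0.66, -4.16, -26.2, -165.03, -1039.7]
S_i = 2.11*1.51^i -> [2.11, 3.19, 4.81, 7.26, 10.97]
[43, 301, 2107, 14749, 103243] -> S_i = 43*7^i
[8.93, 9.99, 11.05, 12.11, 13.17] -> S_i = 8.93 + 1.06*i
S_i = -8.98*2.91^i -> [-8.98, -26.13, -76.04, -221.29, -643.94]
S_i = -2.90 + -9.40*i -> [-2.9, -12.3, -21.7, -31.1, -40.5]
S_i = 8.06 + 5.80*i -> [8.06, 13.86, 19.66, 25.46, 31.26]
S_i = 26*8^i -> [26, 208, 1664, 13312, 106496]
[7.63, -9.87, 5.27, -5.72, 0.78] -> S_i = Random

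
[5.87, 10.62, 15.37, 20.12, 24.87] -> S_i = 5.87 + 4.75*i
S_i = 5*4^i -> [5, 20, 80, 320, 1280]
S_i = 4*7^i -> [4, 28, 196, 1372, 9604]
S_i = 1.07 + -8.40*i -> [1.07, -7.33, -15.73, -24.13, -32.53]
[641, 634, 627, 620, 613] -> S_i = 641 + -7*i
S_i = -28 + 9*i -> [-28, -19, -10, -1, 8]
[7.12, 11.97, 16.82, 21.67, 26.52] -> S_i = 7.12 + 4.85*i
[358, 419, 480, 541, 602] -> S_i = 358 + 61*i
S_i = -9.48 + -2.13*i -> [-9.48, -11.61, -13.74, -15.87, -18.0]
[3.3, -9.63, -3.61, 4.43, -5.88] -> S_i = Random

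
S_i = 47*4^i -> [47, 188, 752, 3008, 12032]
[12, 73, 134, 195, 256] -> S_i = 12 + 61*i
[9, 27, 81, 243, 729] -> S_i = 9*3^i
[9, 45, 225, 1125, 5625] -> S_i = 9*5^i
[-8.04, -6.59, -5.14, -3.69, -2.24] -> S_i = -8.04 + 1.45*i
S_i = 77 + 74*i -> [77, 151, 225, 299, 373]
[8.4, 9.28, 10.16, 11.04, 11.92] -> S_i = 8.40 + 0.88*i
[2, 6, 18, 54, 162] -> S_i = 2*3^i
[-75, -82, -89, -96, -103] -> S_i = -75 + -7*i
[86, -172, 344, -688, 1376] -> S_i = 86*-2^i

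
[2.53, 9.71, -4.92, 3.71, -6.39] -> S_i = Random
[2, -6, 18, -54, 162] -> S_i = 2*-3^i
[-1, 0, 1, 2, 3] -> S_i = -1 + 1*i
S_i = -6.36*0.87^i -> [-6.36, -5.53, -4.81, -4.19, -3.64]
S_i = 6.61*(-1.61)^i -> [6.61, -10.64, 17.13, -27.59, 44.41]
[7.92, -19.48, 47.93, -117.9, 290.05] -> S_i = 7.92*(-2.46)^i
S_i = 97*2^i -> [97, 194, 388, 776, 1552]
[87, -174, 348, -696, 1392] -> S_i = 87*-2^i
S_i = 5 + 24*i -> [5, 29, 53, 77, 101]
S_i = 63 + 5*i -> [63, 68, 73, 78, 83]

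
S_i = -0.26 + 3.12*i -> [-0.26, 2.86, 5.98, 9.1, 12.22]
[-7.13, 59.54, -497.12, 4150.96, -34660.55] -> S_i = -7.13*(-8.35)^i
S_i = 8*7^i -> [8, 56, 392, 2744, 19208]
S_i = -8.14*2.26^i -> [-8.14, -18.4, -41.58, -93.96, -212.35]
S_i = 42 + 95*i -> [42, 137, 232, 327, 422]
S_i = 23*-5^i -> [23, -115, 575, -2875, 14375]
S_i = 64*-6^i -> [64, -384, 2304, -13824, 82944]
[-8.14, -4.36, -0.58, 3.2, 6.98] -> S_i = -8.14 + 3.78*i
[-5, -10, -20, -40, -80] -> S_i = -5*2^i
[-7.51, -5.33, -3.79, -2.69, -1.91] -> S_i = -7.51*0.71^i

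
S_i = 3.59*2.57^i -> [3.59, 9.23, 23.71, 60.94, 156.61]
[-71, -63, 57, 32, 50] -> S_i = Random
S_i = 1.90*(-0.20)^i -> [1.9, -0.38, 0.08, -0.02, 0.0]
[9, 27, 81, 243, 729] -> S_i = 9*3^i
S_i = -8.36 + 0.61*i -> [-8.36, -7.75, -7.14, -6.53, -5.92]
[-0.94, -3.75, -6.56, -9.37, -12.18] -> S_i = -0.94 + -2.81*i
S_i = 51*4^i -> [51, 204, 816, 3264, 13056]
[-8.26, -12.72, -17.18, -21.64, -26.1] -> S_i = -8.26 + -4.46*i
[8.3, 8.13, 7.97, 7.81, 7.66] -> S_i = 8.30*0.98^i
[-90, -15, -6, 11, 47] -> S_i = Random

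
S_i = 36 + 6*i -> [36, 42, 48, 54, 60]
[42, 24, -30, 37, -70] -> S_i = Random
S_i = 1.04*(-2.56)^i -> [1.04, -2.66, 6.82, -17.45, 44.67]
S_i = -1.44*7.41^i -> [-1.44, -10.67, -79.07, -585.89, -4341.46]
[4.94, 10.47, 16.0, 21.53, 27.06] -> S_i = 4.94 + 5.53*i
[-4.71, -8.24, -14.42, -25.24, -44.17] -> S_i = -4.71*1.75^i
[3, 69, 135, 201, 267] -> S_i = 3 + 66*i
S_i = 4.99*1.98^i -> [4.99, 9.88, 19.56, 38.73, 76.69]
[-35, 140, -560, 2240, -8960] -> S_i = -35*-4^i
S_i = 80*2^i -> [80, 160, 320, 640, 1280]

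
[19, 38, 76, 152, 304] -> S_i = 19*2^i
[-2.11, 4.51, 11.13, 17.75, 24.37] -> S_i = -2.11 + 6.62*i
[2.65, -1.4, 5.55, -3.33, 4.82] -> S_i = Random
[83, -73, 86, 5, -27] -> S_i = Random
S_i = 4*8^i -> [4, 32, 256, 2048, 16384]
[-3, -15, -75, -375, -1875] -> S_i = -3*5^i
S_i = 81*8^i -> [81, 648, 5184, 41472, 331776]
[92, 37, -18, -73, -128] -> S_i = 92 + -55*i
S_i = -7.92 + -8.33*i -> [-7.92, -16.25, -24.58, -32.91, -41.24]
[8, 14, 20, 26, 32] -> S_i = 8 + 6*i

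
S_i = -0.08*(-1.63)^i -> [-0.08, 0.13, -0.21, 0.35, -0.56]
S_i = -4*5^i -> [-4, -20, -100, -500, -2500]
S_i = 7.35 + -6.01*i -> [7.35, 1.34, -4.67, -10.68, -16.69]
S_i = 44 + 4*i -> [44, 48, 52, 56, 60]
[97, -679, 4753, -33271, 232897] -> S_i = 97*-7^i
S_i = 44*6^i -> [44, 264, 1584, 9504, 57024]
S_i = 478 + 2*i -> [478, 480, 482, 484, 486]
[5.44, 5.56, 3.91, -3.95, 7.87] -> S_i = Random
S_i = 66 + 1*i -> [66, 67, 68, 69, 70]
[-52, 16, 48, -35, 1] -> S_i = Random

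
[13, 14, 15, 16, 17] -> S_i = 13 + 1*i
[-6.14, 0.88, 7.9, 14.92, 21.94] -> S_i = -6.14 + 7.02*i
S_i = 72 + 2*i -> [72, 74, 76, 78, 80]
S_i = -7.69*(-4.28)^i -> [-7.69, 32.91, -140.87, 602.92, -2580.49]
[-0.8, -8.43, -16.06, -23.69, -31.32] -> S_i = -0.80 + -7.63*i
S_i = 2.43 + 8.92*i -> [2.43, 11.35, 20.27, 29.19, 38.11]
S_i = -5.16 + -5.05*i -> [-5.16, -10.21, -15.26, -20.31, -25.36]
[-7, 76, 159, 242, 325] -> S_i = -7 + 83*i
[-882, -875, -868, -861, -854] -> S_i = -882 + 7*i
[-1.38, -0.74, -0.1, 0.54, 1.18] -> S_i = -1.38 + 0.64*i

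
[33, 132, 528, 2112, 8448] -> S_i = 33*4^i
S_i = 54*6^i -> [54, 324, 1944, 11664, 69984]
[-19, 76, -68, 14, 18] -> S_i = Random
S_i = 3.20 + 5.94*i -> [3.2, 9.14, 15.08, 21.02, 26.96]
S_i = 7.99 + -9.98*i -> [7.99, -1.99, -11.97, -21.95, -31.93]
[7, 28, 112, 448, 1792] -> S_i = 7*4^i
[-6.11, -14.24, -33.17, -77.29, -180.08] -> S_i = -6.11*2.33^i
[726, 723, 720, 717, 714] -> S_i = 726 + -3*i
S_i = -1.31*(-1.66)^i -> [-1.31, 2.17, -3.61, 5.99, -9.95]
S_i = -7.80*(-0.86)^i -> [-7.8, 6.71, -5.77, 4.96, -4.27]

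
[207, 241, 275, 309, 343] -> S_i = 207 + 34*i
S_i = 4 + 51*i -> [4, 55, 106, 157, 208]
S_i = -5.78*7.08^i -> [-5.78, -40.92, -289.73, -2051.29, -14523.15]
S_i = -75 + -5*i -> [-75, -80, -85, -90, -95]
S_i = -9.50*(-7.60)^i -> [-9.5, 72.2, -548.72, 4170.27, -31694.07]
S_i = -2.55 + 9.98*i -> [-2.55, 7.43, 17.41, 27.39, 37.37]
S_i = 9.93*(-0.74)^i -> [9.93, -7.35, 5.44, -4.02, 2.98]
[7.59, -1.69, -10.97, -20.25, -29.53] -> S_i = 7.59 + -9.28*i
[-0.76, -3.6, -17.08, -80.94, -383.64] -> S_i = -0.76*4.74^i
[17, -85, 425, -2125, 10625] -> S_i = 17*-5^i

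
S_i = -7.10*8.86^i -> [-7.1, -62.91, -557.35, -4938.1, -43751.53]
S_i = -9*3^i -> [-9, -27, -81, -243, -729]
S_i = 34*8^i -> [34, 272, 2176, 17408, 139264]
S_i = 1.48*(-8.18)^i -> [1.48, -12.11, 99.03, -810.07, 6626.36]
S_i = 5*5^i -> [5, 25, 125, 625, 3125]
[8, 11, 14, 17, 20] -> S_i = 8 + 3*i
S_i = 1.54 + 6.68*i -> [1.54, 8.22, 14.9, 21.58, 28.26]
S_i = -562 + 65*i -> [-562, -497, -432, -367, -302]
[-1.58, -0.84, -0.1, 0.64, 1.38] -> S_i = -1.58 + 0.74*i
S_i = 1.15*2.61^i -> [1.15, 3.0, 7.83, 20.45, 53.37]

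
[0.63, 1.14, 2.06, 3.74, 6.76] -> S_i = 0.63*1.81^i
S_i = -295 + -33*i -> [-295, -328, -361, -394, -427]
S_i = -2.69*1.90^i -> [-2.69, -5.11, -9.71, -18.45, -35.06]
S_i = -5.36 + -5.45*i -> [-5.36, -10.81, -16.26, -21.71, -27.16]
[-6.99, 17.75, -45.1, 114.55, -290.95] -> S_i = -6.99*(-2.54)^i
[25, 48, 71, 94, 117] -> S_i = 25 + 23*i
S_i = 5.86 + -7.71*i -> [5.86, -1.85, -9.56, -17.27, -24.98]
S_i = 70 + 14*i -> [70, 84, 98, 112, 126]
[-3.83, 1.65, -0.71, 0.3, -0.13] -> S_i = -3.83*(-0.43)^i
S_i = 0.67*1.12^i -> [0.67, 0.75, 0.84, 0.94, 1.05]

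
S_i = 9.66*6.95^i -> [9.66, 67.14, 466.6, 3242.88, 22538.05]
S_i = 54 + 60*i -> [54, 114, 174, 234, 294]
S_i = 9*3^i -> [9, 27, 81, 243, 729]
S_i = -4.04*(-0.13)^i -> [-4.04, 0.53, -0.07, 0.01, -0.0]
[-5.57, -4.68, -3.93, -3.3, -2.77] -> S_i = -5.57*0.84^i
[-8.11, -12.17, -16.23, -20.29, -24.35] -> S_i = -8.11 + -4.06*i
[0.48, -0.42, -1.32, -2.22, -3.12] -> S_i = 0.48 + -0.90*i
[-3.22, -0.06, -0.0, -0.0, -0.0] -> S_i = -3.22*0.02^i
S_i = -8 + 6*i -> [-8, -2, 4, 10, 16]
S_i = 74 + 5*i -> [74, 79, 84, 89, 94]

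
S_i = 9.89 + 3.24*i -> [9.89, 13.13, 16.37, 19.61, 22.85]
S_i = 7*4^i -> [7, 28, 112, 448, 1792]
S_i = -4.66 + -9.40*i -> [-4.66, -14.06, -23.46, -32.86, -42.26]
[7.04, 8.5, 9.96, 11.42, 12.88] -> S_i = 7.04 + 1.46*i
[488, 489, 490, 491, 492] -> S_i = 488 + 1*i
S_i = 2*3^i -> [2, 6, 18, 54, 162]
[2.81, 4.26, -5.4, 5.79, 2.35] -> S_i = Random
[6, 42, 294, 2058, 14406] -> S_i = 6*7^i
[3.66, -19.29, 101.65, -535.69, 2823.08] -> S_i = 3.66*(-5.27)^i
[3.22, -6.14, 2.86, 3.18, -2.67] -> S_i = Random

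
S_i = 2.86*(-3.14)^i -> [2.86, -8.98, 28.2, -88.54, 278.03]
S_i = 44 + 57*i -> [44, 101, 158, 215, 272]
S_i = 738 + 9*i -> [738, 747, 756, 765, 774]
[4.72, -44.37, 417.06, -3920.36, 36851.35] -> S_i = 4.72*(-9.40)^i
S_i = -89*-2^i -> [-89, 178, -356, 712, -1424]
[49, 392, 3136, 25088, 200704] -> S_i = 49*8^i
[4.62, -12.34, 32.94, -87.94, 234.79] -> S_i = 4.62*(-2.67)^i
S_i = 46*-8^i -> [46, -368, 2944, -23552, 188416]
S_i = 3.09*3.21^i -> [3.09, 9.92, 31.84, 102.21, 328.08]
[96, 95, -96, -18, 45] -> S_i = Random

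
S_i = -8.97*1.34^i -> [-8.97, -12.02, -16.11, -21.58, -28.92]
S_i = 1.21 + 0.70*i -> [1.21, 1.91, 2.61, 3.31, 4.01]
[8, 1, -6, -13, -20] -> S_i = 8 + -7*i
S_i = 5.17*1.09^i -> [5.17, 5.64, 6.14, 6.7, 7.3]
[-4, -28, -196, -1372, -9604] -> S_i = -4*7^i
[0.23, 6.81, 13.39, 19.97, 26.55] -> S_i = 0.23 + 6.58*i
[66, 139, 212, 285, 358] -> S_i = 66 + 73*i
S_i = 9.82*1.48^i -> [9.82, 14.53, 21.51, 31.83, 47.11]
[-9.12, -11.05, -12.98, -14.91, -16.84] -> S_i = -9.12 + -1.93*i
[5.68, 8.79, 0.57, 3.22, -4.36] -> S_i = Random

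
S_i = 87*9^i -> [87, 783, 7047, 63423, 570807]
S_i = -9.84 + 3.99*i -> [-9.84, -5.85, -1.86, 2.13, 6.12]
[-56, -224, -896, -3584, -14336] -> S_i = -56*4^i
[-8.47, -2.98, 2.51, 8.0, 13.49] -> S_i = -8.47 + 5.49*i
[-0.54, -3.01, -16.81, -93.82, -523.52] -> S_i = -0.54*5.58^i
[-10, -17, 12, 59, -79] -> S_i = Random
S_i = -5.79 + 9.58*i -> [-5.79, 3.79, 13.37, 22.95, 32.53]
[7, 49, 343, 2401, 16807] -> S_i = 7*7^i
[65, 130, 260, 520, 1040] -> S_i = 65*2^i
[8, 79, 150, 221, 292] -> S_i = 8 + 71*i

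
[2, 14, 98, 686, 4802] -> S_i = 2*7^i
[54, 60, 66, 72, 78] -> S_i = 54 + 6*i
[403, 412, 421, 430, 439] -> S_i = 403 + 9*i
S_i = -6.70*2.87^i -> [-6.7, -19.23, -55.19, -158.39, -454.57]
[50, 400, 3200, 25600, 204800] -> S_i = 50*8^i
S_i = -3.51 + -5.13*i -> [-3.51, -8.64, -13.77, -18.9, -24.03]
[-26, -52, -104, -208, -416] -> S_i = -26*2^i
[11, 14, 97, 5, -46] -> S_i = Random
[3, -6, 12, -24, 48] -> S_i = 3*-2^i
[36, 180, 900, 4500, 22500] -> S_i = 36*5^i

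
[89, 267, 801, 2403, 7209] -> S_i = 89*3^i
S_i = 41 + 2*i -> [41, 43, 45, 47, 49]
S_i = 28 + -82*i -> [28, -54, -136, -218, -300]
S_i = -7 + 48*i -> [-7, 41, 89, 137, 185]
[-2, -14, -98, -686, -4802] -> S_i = -2*7^i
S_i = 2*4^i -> [2, 8, 32, 128, 512]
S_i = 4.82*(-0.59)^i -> [4.82, -2.84, 1.68, -0.99, 0.58]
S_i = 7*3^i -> [7, 21, 63, 189, 567]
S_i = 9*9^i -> [9, 81, 729, 6561, 59049]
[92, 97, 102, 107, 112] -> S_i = 92 + 5*i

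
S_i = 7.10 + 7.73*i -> [7.1, 14.83, 22.56, 30.29, 38.02]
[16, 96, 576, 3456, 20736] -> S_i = 16*6^i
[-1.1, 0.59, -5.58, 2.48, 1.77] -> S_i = Random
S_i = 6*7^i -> [6, 42, 294, 2058, 14406]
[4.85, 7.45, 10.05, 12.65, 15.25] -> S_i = 4.85 + 2.60*i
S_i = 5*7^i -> [5, 35, 245, 1715, 12005]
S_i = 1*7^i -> [1, 7, 49, 343, 2401]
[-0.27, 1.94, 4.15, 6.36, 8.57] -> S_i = -0.27 + 2.21*i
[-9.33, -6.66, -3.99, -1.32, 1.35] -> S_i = -9.33 + 2.67*i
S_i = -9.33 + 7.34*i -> [-9.33, -1.99, 5.35, 12.69, 20.03]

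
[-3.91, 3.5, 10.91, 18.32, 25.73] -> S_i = -3.91 + 7.41*i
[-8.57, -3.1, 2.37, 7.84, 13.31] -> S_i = -8.57 + 5.47*i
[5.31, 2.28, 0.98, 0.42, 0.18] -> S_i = 5.31*0.43^i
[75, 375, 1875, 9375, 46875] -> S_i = 75*5^i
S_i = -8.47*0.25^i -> [-8.47, -2.12, -0.53, -0.13, -0.03]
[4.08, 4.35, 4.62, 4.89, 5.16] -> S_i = 4.08 + 0.27*i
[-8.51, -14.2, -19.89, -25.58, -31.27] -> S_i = -8.51 + -5.69*i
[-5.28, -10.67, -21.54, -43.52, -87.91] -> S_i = -5.28*2.02^i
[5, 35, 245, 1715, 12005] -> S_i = 5*7^i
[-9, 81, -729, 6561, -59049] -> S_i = -9*-9^i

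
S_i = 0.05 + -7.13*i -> [0.05, -7.08, -14.21, -21.34, -28.47]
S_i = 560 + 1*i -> [560, 561, 562, 563, 564]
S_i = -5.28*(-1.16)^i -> [-5.28, 6.12, -7.1, 8.24, -9.56]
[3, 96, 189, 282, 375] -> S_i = 3 + 93*i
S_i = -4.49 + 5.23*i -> [-4.49, 0.74, 5.97, 11.2, 16.43]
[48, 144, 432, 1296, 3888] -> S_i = 48*3^i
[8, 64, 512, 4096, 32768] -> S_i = 8*8^i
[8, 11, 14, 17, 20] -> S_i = 8 + 3*i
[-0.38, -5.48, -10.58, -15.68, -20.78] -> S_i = -0.38 + -5.10*i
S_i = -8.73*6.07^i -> [-8.73, -52.99, -321.66, -1952.45, -11851.38]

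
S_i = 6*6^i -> [6, 36, 216, 1296, 7776]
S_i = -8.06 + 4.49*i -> [-8.06, -3.57, 0.92, 5.41, 9.9]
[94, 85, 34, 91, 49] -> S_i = Random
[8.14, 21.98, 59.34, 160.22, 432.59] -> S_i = 8.14*2.70^i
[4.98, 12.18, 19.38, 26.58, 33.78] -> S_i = 4.98 + 7.20*i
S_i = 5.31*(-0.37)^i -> [5.31, -1.96, 0.73, -0.27, 0.1]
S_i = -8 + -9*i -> [-8, -17, -26, -35, -44]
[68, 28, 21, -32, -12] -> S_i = Random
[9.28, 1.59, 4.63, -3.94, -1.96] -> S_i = Random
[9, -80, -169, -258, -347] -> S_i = 9 + -89*i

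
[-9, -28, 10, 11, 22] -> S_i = Random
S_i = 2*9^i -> [2, 18, 162, 1458, 13122]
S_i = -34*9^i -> [-34, -306, -2754, -24786, -223074]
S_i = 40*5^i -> [40, 200, 1000, 5000, 25000]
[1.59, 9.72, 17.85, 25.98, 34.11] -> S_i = 1.59 + 8.13*i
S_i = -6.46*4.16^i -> [-6.46, -26.87, -111.79, -465.06, -1934.67]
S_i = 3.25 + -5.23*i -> [3.25, -1.98, -7.21, -12.44, -17.67]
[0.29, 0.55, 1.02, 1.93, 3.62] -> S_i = 0.29*1.88^i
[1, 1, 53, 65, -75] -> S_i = Random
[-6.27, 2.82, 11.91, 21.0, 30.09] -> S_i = -6.27 + 9.09*i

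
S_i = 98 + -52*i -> [98, 46, -6, -58, -110]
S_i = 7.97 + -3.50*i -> [7.97, 4.47, 0.97, -2.53, -6.03]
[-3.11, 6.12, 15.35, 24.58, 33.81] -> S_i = -3.11 + 9.23*i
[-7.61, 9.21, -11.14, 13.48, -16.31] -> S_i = -7.61*(-1.21)^i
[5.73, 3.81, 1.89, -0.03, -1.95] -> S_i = 5.73 + -1.92*i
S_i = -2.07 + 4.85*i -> [-2.07, 2.78, 7.63, 12.48, 17.33]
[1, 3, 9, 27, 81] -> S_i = 1*3^i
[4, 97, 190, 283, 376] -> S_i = 4 + 93*i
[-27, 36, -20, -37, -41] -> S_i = Random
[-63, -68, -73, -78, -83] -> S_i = -63 + -5*i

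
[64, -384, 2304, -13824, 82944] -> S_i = 64*-6^i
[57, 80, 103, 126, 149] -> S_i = 57 + 23*i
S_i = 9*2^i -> [9, 18, 36, 72, 144]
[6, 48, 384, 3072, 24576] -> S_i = 6*8^i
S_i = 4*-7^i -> [4, -28, 196, -1372, 9604]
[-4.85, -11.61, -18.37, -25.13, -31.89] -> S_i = -4.85 + -6.76*i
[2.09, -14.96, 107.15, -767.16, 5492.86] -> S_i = 2.09*(-7.16)^i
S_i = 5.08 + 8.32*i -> [5.08, 13.4, 21.72, 30.04, 38.36]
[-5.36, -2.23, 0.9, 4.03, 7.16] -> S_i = -5.36 + 3.13*i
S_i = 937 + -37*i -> [937, 900, 863, 826, 789]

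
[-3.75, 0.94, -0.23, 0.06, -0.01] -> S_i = -3.75*(-0.25)^i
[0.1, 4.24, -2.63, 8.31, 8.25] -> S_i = Random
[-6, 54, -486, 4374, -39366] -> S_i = -6*-9^i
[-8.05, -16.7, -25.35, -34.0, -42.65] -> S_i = -8.05 + -8.65*i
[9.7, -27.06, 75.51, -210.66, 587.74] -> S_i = 9.70*(-2.79)^i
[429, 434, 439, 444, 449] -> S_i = 429 + 5*i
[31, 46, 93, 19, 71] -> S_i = Random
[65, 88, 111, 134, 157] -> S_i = 65 + 23*i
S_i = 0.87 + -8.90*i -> [0.87, -8.03, -16.93, -25.83, -34.73]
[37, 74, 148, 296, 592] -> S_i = 37*2^i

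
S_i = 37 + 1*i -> [37, 38, 39, 40, 41]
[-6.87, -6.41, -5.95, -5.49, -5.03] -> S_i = -6.87 + 0.46*i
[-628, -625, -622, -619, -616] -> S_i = -628 + 3*i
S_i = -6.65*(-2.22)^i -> [-6.65, 14.76, -32.77, 72.76, -161.52]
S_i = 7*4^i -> [7, 28, 112, 448, 1792]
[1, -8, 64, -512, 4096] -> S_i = 1*-8^i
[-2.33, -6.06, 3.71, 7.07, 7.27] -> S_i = Random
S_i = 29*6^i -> [29, 174, 1044, 6264, 37584]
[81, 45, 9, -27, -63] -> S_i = 81 + -36*i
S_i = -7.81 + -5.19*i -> [-7.81, -13.0, -18.19, -23.38, -28.57]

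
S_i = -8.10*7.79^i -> [-8.1, -63.1, -491.54, -3829.11, -29828.74]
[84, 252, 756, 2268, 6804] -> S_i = 84*3^i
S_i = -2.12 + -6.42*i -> [-2.12, -8.54, -14.96, -21.38, -27.8]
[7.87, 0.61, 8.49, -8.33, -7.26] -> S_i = Random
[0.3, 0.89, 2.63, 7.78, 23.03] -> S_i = 0.30*2.96^i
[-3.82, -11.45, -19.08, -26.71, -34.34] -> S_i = -3.82 + -7.63*i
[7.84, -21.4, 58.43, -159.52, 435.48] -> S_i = 7.84*(-2.73)^i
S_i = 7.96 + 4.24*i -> [7.96, 12.2, 16.44, 20.68, 24.92]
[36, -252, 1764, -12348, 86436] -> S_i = 36*-7^i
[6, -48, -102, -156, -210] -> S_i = 6 + -54*i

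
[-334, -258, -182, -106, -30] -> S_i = -334 + 76*i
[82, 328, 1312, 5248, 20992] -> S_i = 82*4^i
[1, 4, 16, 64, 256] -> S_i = 1*4^i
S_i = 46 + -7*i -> [46, 39, 32, 25, 18]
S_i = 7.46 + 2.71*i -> [7.46, 10.17, 12.88, 15.59, 18.3]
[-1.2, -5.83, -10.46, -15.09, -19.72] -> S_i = -1.20 + -4.63*i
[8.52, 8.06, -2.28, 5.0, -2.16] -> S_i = Random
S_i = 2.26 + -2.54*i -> [2.26, -0.28, -2.82, -5.36, -7.9]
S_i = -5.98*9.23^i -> [-5.98, -55.2, -509.45, -4702.26, -43401.82]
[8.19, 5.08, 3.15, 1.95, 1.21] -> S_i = 8.19*0.62^i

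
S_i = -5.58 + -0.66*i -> [-5.58, -6.24, -6.9, -7.56, -8.22]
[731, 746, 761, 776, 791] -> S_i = 731 + 15*i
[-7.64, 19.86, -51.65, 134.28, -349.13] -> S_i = -7.64*(-2.60)^i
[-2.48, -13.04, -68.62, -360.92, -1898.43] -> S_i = -2.48*5.26^i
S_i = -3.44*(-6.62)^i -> [-3.44, 22.77, -150.76, 998.0, -6606.79]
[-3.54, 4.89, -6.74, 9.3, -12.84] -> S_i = -3.54*(-1.38)^i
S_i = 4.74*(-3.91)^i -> [4.74, -18.53, 72.47, -283.34, 1107.86]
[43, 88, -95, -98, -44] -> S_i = Random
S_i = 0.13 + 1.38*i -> [0.13, 1.51, 2.89, 4.27, 5.65]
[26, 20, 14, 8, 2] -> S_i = 26 + -6*i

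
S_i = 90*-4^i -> [90, -360, 1440, -5760, 23040]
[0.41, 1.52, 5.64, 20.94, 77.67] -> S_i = 0.41*3.71^i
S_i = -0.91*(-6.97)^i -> [-0.91, 6.34, -44.21, 308.13, -2147.69]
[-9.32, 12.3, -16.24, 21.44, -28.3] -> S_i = -9.32*(-1.32)^i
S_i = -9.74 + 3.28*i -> [-9.74, -6.46, -3.18, 0.1, 3.38]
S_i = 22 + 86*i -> [22, 108, 194, 280, 366]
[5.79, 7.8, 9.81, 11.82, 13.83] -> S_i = 5.79 + 2.01*i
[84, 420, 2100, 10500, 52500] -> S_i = 84*5^i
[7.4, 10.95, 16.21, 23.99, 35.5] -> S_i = 7.40*1.48^i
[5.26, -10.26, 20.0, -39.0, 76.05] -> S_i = 5.26*(-1.95)^i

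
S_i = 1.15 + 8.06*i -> [1.15, 9.21, 17.27, 25.33, 33.39]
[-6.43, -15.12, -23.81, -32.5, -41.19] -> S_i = -6.43 + -8.69*i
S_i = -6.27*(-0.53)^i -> [-6.27, 3.32, -1.76, 0.93, -0.49]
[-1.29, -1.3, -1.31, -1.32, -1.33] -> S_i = -1.29 + -0.01*i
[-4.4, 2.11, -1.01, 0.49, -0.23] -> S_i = -4.40*(-0.48)^i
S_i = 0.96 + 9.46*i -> [0.96, 10.42, 19.88, 29.34, 38.8]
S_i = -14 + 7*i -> [-14, -7, 0, 7, 14]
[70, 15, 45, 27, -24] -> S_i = Random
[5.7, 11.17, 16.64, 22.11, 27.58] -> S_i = 5.70 + 5.47*i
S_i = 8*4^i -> [8, 32, 128, 512, 2048]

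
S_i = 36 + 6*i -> [36, 42, 48, 54, 60]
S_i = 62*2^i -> [62, 124, 248, 496, 992]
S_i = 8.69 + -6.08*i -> [8.69, 2.61, -3.47, -9.55, -15.63]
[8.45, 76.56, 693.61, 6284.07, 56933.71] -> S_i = 8.45*9.06^i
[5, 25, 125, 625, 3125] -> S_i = 5*5^i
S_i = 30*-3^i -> [30, -90, 270, -810, 2430]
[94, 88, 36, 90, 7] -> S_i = Random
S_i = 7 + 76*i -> [7, 83, 159, 235, 311]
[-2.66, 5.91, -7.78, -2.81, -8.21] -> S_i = Random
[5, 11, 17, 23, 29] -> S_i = 5 + 6*i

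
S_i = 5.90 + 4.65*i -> [5.9, 10.55, 15.2, 19.85, 24.5]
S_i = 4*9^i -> [4, 36, 324, 2916, 26244]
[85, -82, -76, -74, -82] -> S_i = Random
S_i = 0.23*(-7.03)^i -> [0.23, -1.62, 11.37, -79.91, 561.76]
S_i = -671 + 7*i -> [-671, -664, -657, -650, -643]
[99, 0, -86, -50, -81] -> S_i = Random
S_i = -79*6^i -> [-79, -474, -2844, -17064, -102384]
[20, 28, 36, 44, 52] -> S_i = 20 + 8*i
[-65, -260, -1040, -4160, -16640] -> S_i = -65*4^i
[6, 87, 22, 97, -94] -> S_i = Random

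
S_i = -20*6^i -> [-20, -120, -720, -4320, -25920]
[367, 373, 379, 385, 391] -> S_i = 367 + 6*i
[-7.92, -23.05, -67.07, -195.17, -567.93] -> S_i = -7.92*2.91^i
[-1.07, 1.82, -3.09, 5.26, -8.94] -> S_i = -1.07*(-1.70)^i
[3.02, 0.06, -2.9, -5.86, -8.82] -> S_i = 3.02 + -2.96*i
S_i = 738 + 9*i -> [738, 747, 756, 765, 774]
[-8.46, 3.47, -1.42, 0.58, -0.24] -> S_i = -8.46*(-0.41)^i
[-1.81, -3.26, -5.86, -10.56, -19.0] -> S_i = -1.81*1.80^i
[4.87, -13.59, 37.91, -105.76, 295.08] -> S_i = 4.87*(-2.79)^i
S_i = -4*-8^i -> [-4, 32, -256, 2048, -16384]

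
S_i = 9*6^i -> [9, 54, 324, 1944, 11664]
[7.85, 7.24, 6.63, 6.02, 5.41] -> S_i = 7.85 + -0.61*i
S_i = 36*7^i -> [36, 252, 1764, 12348, 86436]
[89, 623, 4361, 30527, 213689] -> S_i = 89*7^i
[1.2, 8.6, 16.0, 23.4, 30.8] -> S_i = 1.20 + 7.40*i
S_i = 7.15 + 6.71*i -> [7.15, 13.86, 20.57, 27.28, 33.99]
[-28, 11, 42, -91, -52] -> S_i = Random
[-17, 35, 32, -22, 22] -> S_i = Random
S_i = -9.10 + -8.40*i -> [-9.1, -17.5, -25.9, -34.3, -42.7]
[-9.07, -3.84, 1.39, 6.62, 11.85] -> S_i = -9.07 + 5.23*i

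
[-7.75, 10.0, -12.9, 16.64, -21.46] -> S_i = -7.75*(-1.29)^i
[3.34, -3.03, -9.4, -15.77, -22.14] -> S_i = 3.34 + -6.37*i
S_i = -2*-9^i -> [-2, 18, -162, 1458, -13122]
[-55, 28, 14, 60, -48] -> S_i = Random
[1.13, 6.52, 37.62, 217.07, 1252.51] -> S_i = 1.13*5.77^i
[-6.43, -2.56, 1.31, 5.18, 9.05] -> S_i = -6.43 + 3.87*i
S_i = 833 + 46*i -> [833, 879, 925, 971, 1017]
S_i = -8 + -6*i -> [-8, -14, -20, -26, -32]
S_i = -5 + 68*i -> [-5, 63, 131, 199, 267]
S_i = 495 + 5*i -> [495, 500, 505, 510, 515]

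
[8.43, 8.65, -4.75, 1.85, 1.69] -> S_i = Random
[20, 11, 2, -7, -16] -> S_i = 20 + -9*i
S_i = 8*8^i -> [8, 64, 512, 4096, 32768]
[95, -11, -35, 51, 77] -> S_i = Random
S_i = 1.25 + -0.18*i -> [1.25, 1.07, 0.89, 0.71, 0.53]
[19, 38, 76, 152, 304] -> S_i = 19*2^i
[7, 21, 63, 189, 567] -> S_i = 7*3^i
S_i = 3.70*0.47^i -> [3.7, 1.74, 0.82, 0.38, 0.18]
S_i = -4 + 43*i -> [-4, 39, 82, 125, 168]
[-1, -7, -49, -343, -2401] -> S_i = -1*7^i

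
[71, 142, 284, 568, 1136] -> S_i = 71*2^i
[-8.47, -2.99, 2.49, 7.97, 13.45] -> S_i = -8.47 + 5.48*i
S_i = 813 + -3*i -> [813, 810, 807, 804, 801]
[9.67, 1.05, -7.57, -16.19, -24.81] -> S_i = 9.67 + -8.62*i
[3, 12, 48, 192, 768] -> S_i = 3*4^i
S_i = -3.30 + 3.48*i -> [-3.3, 0.18, 3.66, 7.14, 10.62]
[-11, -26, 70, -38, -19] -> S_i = Random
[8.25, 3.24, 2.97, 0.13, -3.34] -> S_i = Random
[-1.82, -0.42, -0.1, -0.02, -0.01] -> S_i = -1.82*0.23^i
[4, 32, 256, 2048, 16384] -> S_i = 4*8^i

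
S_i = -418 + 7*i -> [-418, -411, -404, -397, -390]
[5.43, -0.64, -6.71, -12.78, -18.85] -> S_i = 5.43 + -6.07*i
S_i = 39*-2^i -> [39, -78, 156, -312, 624]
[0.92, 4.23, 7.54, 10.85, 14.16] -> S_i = 0.92 + 3.31*i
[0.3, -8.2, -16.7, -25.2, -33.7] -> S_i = 0.30 + -8.50*i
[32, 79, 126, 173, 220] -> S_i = 32 + 47*i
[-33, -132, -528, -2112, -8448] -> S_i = -33*4^i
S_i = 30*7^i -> [30, 210, 1470, 10290, 72030]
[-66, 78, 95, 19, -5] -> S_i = Random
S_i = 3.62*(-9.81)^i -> [3.62, -35.51, 348.37, -3417.56, 33526.22]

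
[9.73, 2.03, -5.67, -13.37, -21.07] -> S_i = 9.73 + -7.70*i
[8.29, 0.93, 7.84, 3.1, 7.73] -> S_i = Random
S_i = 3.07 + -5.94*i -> [3.07, -2.87, -8.81, -14.75, -20.69]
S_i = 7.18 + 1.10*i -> [7.18, 8.28, 9.38, 10.48, 11.58]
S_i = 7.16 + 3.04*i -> [7.16, 10.2, 13.24, 16.28, 19.32]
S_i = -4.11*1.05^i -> [-4.11, -4.32, -4.53, -4.76, -5.0]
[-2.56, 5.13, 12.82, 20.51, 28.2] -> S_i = -2.56 + 7.69*i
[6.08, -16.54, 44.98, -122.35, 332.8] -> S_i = 6.08*(-2.72)^i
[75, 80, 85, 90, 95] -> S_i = 75 + 5*i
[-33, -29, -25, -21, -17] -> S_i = -33 + 4*i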